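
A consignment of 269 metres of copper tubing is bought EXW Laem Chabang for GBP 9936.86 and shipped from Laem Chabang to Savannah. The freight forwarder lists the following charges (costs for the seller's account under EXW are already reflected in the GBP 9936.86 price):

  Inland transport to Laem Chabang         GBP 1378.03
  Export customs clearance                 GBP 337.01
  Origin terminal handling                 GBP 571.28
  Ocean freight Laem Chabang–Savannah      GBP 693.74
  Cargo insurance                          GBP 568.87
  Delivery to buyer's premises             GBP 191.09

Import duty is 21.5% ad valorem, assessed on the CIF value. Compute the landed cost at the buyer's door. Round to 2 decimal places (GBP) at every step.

Total landed cost: GBP 16576.32

EXW: the seller makes goods available at their premises; the buyer bears all onward costs.
CIF value = EXW price + inland to port + export clearance + origin terminal + freight + insurance = 9936.86 + 1378.03 + 337.01 + 571.28 + 693.74 + 568.87 = 13485.79
Import duty = 13485.79 × 21.5% = 2899.44
Buyer bears: inland to port 1378.03 + export clearance 337.01 + origin terminal 571.28 + freight 693.74 + insurance 568.87 + delivery 191.09 + duty 2899.44 = 6639.46
Landed cost = invoice 9936.86 + 6639.46 = 16576.32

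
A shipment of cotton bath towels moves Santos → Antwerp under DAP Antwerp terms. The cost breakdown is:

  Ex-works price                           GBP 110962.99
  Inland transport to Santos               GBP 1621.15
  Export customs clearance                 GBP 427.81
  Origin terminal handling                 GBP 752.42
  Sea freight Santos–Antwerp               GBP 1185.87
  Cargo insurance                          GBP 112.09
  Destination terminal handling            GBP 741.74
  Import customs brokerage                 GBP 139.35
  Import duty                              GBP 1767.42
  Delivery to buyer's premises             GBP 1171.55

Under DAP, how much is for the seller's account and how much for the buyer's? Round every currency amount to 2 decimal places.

DAP: the seller bears all costs to the named destination except import duty and clearance.
Seller's account: goods 110962.99 + inland to port 1621.15 + export clearance 427.81 + origin terminal 752.42 + freight 1185.87 + insurance 112.09 + destination terminal 741.74 + delivery 1171.55 = 116975.62
Buyer's account: brokerage 139.35 + duty 1767.42 = 1906.77

Seller: GBP 116975.62; buyer: GBP 1906.77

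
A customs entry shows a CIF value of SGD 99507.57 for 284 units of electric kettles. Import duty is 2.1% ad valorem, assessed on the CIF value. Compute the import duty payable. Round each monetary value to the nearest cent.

Import duty = 99507.57 × 2.1% = 2089.66

Import duty: SGD 2089.66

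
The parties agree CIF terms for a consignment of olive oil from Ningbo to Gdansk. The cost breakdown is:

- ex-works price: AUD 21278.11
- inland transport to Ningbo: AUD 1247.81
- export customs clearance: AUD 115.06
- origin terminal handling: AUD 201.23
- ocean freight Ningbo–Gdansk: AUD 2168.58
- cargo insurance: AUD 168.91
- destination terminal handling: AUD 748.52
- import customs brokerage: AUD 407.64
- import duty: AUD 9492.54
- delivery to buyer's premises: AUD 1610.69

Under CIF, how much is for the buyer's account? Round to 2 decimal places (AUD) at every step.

CIF: the seller pays costs through ocean freight and marine insurance to the destination port.
Seller's account: goods 21278.11 + inland to port 1247.81 + export clearance 115.06 + origin terminal 201.23 + freight 2168.58 + insurance 168.91 = 25179.70
Buyer's account: destination terminal 748.52 + brokerage 407.64 + duty 9492.54 + delivery 1610.69 = 12259.39

Buyer's account: AUD 12259.39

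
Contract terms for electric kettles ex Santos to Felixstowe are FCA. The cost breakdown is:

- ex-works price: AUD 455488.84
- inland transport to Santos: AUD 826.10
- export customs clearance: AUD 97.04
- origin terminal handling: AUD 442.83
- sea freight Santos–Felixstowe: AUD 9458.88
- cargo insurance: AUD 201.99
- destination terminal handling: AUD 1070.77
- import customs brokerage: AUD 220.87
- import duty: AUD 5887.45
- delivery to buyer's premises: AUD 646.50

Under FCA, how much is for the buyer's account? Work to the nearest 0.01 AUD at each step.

Buyer's account: AUD 17929.29

FCA: the seller delivers export-cleared goods to the carrier; the buyer bears costs from that point.
Seller's account: goods 455488.84 + inland to port 826.10 + export clearance 97.04 = 456411.98
Buyer's account: origin terminal 442.83 + freight 9458.88 + insurance 201.99 + destination terminal 1070.77 + brokerage 220.87 + duty 5887.45 + delivery 646.50 = 17929.29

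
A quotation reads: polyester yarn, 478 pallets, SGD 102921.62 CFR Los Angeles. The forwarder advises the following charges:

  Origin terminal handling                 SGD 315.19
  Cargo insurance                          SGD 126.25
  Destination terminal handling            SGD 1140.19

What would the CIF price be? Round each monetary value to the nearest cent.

CIF price: SGD 103047.87

Not relevant to the conversion: origin terminal — on the seller under both CFR and CIF; already in the CFR price and stays in the CIF price. destination terminal — on the buyer under both terms; not part of either seller's price.
From CFR to CIF, the seller additionally bears: insurance.
CIF price = 102921.62 + 126.25 = 103047.87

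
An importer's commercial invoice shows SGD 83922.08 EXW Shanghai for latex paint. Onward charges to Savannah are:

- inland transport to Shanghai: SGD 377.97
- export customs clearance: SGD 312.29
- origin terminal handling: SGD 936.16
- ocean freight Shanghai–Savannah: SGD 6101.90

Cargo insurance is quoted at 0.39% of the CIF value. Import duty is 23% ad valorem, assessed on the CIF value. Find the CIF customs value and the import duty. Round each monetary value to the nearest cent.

Let C be the CIF value. C = EXW price + pre-shipment costs + freight + 0.39% × C
C − 0.39% × C = 83922.08 + 377.97 + 312.29 + 936.16 + 6101.90
0.9961 × C = 91650.40
C = 91650.40 / 0.9961 = 92009.24
Insurance premium = 0.39% × 92009.24 = 358.84
Import duty = 92009.24 × 23% = 21162.13

CIF value: SGD 92009.24; import duty: SGD 21162.13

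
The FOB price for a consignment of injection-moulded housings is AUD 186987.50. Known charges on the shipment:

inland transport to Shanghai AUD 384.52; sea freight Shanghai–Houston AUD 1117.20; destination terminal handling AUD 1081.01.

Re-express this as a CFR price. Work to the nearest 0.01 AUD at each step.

Not relevant to the conversion: inland to port — on the seller under both FOB and CFR; already in the FOB price and stays in the CFR price. destination terminal — on the buyer under both terms; not part of either seller's price.
From FOB to CFR, the seller additionally bears: freight.
CFR price = 186987.50 + 1117.20 = 188104.70

CFR price: AUD 188104.70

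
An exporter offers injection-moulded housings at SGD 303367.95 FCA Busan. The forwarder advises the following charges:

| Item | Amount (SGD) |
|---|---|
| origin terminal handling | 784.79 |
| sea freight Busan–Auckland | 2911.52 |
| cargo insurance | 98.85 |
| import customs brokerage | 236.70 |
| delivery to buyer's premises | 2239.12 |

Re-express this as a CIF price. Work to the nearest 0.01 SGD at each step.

Not relevant to the conversion: brokerage, delivery — on the buyer under both terms; not part of either seller's price.
From FCA to CIF, the seller additionally bears: origin terminal, freight, insurance.
CIF price = 303367.95 + 784.79 + 2911.52 + 98.85 = 307163.11

CIF price: SGD 307163.11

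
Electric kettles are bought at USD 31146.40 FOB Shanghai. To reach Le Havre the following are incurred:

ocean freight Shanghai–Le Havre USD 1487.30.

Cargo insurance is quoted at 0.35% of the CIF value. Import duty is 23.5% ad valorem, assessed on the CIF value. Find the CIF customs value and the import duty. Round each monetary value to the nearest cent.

CIF value: USD 32748.32; import duty: USD 7695.86

Let C be the CIF value. C = FOB price + freight + 0.35% × C
C − 0.35% × C = 31146.40 + 1487.30
0.9965 × C = 32633.70
C = 32633.70 / 0.9965 = 32748.32
Insurance premium = 0.35% × 32748.32 = 114.62
Import duty = 32748.32 × 23.5% = 7695.86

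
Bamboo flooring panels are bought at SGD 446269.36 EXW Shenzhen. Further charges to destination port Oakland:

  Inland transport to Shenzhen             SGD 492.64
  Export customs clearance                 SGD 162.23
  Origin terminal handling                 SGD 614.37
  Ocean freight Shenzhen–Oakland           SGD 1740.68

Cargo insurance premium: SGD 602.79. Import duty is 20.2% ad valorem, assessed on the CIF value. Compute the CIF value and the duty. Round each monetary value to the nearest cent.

CIF value: SGD 449882.07; import duty: SGD 90876.18

CIF = EXW price + pre-shipment costs + freight + insurance
CIF = 446269.36 + 492.64 + 162.23 + 614.37 + 1740.68 + 602.79 = 449882.07
Import duty = 449882.07 × 20.2% = 90876.18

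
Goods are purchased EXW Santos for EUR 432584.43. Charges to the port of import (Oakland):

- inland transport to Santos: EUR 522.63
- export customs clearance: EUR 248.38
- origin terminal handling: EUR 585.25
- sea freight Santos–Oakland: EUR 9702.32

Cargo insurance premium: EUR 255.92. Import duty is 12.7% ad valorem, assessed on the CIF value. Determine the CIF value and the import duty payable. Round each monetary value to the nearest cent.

CIF = EXW price + pre-shipment costs + freight + insurance
CIF = 432584.43 + 522.63 + 248.38 + 585.25 + 9702.32 + 255.92 = 443898.93
Import duty = 443898.93 × 12.7% = 56375.16

CIF value: EUR 443898.93; import duty: EUR 56375.16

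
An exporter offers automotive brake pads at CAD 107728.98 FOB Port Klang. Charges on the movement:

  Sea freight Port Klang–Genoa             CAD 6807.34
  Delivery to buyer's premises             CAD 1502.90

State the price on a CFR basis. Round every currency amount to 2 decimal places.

Not relevant to the conversion: delivery — on the buyer under both terms; not part of either seller's price.
From FOB to CFR, the seller additionally bears: freight.
CFR price = 107728.98 + 6807.34 = 114536.32

CFR price: CAD 114536.32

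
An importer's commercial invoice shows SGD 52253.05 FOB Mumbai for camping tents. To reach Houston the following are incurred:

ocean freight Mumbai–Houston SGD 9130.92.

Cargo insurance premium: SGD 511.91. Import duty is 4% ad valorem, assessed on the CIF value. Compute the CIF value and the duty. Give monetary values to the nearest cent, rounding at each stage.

CIF = FOB price + freight + insurance
CIF = 52253.05 + 9130.92 + 511.91 = 61895.88
Import duty = 61895.88 × 4% = 2475.84

CIF value: SGD 61895.88; import duty: SGD 2475.84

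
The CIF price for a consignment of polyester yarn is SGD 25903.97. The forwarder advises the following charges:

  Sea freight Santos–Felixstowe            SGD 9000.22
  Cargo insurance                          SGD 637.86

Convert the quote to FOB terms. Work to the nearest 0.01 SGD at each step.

From CIF to FOB, the seller no longer bears: freight, insurance.
FOB price = 25903.97 − 9000.22 − 637.86 = 16265.89

FOB price: SGD 16265.89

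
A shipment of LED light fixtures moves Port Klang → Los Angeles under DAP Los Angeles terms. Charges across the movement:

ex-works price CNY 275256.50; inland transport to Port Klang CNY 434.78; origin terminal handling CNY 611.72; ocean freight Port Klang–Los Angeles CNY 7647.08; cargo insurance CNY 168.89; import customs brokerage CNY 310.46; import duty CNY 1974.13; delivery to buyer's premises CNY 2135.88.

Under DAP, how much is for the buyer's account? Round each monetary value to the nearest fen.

DAP: the seller bears all costs to the named destination except import duty and clearance.
Seller's account: goods 275256.50 + inland to port 434.78 + origin terminal 611.72 + freight 7647.08 + insurance 168.89 + delivery 2135.88 = 286254.85
Buyer's account: brokerage 310.46 + duty 1974.13 = 2284.59

Buyer's account: CNY 2284.59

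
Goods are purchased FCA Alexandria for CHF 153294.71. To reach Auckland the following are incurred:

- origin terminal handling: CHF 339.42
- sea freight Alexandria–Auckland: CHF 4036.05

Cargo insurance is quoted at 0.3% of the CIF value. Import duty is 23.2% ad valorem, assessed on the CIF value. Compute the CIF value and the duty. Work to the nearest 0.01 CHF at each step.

Let C be the CIF value. C = FCA price + pre-shipment costs + freight + 0.3% × C
C − 0.3% × C = 153294.71 + 339.42 + 4036.05
0.997 × C = 157670.18
C = 157670.18 / 0.997 = 158144.61
Insurance premium = 0.3% × 158144.61 = 474.43
Import duty = 158144.61 × 23.2% = 36689.55

CIF value: CHF 158144.61; import duty: CHF 36689.55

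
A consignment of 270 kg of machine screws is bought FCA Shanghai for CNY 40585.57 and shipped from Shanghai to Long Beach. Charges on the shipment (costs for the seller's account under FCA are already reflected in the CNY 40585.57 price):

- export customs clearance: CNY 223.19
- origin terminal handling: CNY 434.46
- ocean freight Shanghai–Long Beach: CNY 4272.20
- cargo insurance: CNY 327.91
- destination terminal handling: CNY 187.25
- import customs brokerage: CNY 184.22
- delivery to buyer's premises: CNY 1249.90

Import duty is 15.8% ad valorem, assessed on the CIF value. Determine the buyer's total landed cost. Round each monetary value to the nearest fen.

FCA: the seller delivers export-cleared goods to the carrier; the buyer bears costs from that point.
Already in the invoice (seller's account under FCA): export clearance — exclude.
CIF value = FCA price + origin terminal + freight + insurance = 40585.57 + 434.46 + 4272.20 + 327.91 = 45620.14
Import duty = 45620.14 × 15.8% = 7207.98
Buyer bears: origin terminal 434.46 + freight 4272.20 + insurance 327.91 + destination terminal 187.25 + brokerage 184.22 + delivery 1249.90 + duty 7207.98 = 13863.92
Landed cost = invoice 40585.57 + 13863.92 = 54449.49

Total landed cost: CNY 54449.49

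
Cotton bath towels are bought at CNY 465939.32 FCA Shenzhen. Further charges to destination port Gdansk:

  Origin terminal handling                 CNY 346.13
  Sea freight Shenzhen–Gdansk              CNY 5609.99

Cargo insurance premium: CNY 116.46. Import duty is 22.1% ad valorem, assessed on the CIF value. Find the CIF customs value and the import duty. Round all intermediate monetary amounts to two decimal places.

CIF = FCA price + pre-shipment costs + freight + insurance
CIF = 465939.32 + 346.13 + 5609.99 + 116.46 = 472011.90
Import duty = 472011.90 × 22.1% = 104314.63

CIF value: CNY 472011.90; import duty: CNY 104314.63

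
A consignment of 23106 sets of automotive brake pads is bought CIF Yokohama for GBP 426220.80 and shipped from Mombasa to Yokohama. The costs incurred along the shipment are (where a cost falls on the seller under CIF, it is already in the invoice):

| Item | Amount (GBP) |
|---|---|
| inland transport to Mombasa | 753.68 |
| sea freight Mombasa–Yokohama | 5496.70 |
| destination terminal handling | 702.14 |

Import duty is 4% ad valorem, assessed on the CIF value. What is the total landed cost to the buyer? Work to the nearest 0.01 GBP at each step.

CIF: the seller pays costs through ocean freight and marine insurance to the destination port.
Already in the invoice (seller's account under CIF): inland to port, freight — exclude.
The CIF price already equals the CIF value: 426220.80
Import duty = 426220.80 × 4% = 17048.83
Buyer bears: destination terminal 702.14 + duty 17048.83 = 17750.97
Landed cost = invoice 426220.80 + 17750.97 = 443971.77

Total landed cost: GBP 443971.77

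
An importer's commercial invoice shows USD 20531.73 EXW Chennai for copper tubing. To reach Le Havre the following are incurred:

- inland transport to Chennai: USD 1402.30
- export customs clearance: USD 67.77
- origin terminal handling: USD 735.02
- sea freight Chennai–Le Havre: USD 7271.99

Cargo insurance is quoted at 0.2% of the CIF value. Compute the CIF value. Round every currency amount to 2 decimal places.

CIF value: USD 30068.95

Let C be the CIF value. C = EXW price + pre-shipment costs + freight + 0.2% × C
C − 0.2% × C = 20531.73 + 1402.30 + 67.77 + 735.02 + 7271.99
0.998 × C = 30008.81
C = 30008.81 / 0.998 = 30068.95
Insurance premium = 0.2% × 30068.95 = 60.14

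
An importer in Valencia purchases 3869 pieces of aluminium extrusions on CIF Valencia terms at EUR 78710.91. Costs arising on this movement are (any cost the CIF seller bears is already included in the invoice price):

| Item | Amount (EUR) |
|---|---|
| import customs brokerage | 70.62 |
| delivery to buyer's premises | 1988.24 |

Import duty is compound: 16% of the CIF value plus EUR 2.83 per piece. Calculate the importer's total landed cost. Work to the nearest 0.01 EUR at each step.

Total landed cost: EUR 104312.79

CIF: the seller pays costs through ocean freight and marine insurance to the destination port.
The CIF price already equals the CIF value: 78710.91
Ad valorem component: 78710.91 × 16% = 12593.75
Specific component: 3869 × 2.83 = 10949.27
Import duty = 12593.75 + 10949.27 = 23543.02
Buyer bears: brokerage 70.62 + delivery 1988.24 + duty 23543.02 = 25601.88
Landed cost = invoice 78710.91 + 25601.88 = 104312.79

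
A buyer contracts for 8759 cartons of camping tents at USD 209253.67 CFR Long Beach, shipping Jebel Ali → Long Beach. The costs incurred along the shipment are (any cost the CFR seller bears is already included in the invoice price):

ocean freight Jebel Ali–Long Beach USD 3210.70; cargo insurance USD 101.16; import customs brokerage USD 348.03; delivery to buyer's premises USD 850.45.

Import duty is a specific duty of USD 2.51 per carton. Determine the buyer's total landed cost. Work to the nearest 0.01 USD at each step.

CFR: the seller pays costs through ocean freight to the destination port, but not insurance.
Already in the invoice (seller's account under CFR): freight — exclude.
CIF value = CFR price + insurance = 209253.67 + 101.16 = 209354.83
Import duty = 8759 × 2.51 = 21985.09
Buyer bears: insurance 101.16 + brokerage 348.03 + delivery 850.45 + duty 21985.09 = 23284.73
Landed cost = invoice 209253.67 + 23284.73 = 232538.40

Total landed cost: USD 232538.40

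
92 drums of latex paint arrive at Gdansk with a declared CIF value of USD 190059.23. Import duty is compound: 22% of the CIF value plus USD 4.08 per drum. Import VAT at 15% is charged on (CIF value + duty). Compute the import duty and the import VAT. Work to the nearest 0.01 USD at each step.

Import duty: USD 42188.39; import VAT: USD 34837.14

Ad valorem component: 190059.23 × 22% = 41813.03
Specific component: 92 × 4.08 = 375.36
Import duty = 41813.03 + 375.36 = 42188.39
VAT base = CIF + duty = 190059.23 + 42188.39 = 232247.62
Import VAT = 232247.62 × 15% = 34837.14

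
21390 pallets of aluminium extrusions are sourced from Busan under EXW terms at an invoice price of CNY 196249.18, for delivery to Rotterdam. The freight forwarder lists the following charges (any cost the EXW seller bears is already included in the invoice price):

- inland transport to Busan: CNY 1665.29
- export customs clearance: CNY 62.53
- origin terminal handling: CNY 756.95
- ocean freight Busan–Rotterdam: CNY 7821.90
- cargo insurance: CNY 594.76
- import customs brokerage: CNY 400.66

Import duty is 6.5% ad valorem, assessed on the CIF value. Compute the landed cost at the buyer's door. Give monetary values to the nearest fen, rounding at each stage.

EXW: the seller makes goods available at their premises; the buyer bears all onward costs.
CIF value = EXW price + inland to port + export clearance + origin terminal + freight + insurance = 196249.18 + 1665.29 + 62.53 + 756.95 + 7821.90 + 594.76 = 207150.61
Import duty = 207150.61 × 6.5% = 13464.79
Buyer bears: inland to port 1665.29 + export clearance 62.53 + origin terminal 756.95 + freight 7821.90 + insurance 594.76 + brokerage 400.66 + duty 13464.79 = 24766.88
Landed cost = invoice 196249.18 + 24766.88 = 221016.06

Total landed cost: CNY 221016.06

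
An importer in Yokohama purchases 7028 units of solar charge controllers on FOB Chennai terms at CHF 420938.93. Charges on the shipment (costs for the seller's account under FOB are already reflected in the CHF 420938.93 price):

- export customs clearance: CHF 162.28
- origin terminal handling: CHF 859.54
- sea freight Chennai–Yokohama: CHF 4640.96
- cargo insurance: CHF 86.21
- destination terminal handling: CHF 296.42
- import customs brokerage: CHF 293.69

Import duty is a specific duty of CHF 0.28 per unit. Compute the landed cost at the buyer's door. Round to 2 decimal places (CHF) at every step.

Total landed cost: CHF 428224.05

FOB: the seller bears costs until goods are on board at the origin port; the buyer bears freight, insurance and all costs thereafter.
Already in the invoice (seller's account under FOB): export clearance, origin terminal — exclude.
CIF value = FOB price + freight + insurance = 420938.93 + 4640.96 + 86.21 = 425666.10
Import duty = 7028 × 0.28 = 1967.84
Buyer bears: freight 4640.96 + insurance 86.21 + destination terminal 296.42 + brokerage 293.69 + duty 1967.84 = 7285.12
Landed cost = invoice 420938.93 + 7285.12 = 428224.05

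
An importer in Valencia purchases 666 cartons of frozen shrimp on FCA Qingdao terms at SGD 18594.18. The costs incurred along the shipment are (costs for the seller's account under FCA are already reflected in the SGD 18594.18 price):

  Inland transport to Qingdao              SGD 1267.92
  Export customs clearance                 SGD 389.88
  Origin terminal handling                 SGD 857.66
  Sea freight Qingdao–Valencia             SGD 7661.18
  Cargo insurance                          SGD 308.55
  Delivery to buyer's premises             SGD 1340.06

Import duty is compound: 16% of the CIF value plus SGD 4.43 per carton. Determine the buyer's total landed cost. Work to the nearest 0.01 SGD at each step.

FCA: the seller delivers export-cleared goods to the carrier; the buyer bears costs from that point.
Already in the invoice (seller's account under FCA): inland to port, export clearance — exclude.
CIF value = FCA price + origin terminal + freight + insurance = 18594.18 + 857.66 + 7661.18 + 308.55 = 27421.57
Ad valorem component: 27421.57 × 16% = 4387.45
Specific component: 666 × 4.43 = 2950.38
Import duty = 4387.45 + 2950.38 = 7337.83
Buyer bears: origin terminal 857.66 + freight 7661.18 + insurance 308.55 + delivery 1340.06 + duty 7337.83 = 17505.28
Landed cost = invoice 18594.18 + 17505.28 = 36099.46

Total landed cost: SGD 36099.46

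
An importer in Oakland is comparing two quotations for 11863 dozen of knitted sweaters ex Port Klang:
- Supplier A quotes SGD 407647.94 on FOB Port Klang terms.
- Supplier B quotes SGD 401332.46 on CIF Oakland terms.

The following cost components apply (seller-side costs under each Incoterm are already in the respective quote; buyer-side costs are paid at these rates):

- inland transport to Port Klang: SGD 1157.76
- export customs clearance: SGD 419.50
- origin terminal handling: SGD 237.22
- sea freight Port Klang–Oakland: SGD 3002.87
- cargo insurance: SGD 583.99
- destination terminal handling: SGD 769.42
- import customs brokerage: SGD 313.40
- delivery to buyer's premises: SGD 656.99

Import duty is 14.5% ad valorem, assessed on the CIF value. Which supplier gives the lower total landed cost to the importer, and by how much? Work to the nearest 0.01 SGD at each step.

Supplier B is cheaper by SGD 11338.18

Supplier A (FOB):
CIF value = FOB price + freight + insurance = 407647.94 + 3002.87 + 583.99 = 411234.80
Import duty = 411234.80 × 14.5% = 59629.05
Buyer bears (A): 3002.87 + 583.99 + 769.42 + 313.40 + 656.99 = 5326.67
Landed cost (A) = invoice 407647.94 + 5326.67 + duty 59629.05 = 472603.66
Supplier B (CIF):
The CIF price already equals the CIF value: 401332.46
Import duty = 401332.46 × 14.5% = 58193.21
Buyer bears (B): 769.42 + 313.40 + 656.99 = 1739.81
Landed cost (B) = invoice 401332.46 + 1739.81 + duty 58193.21 = 461265.48
Difference = |472603.66 − 461265.48| = 11338.18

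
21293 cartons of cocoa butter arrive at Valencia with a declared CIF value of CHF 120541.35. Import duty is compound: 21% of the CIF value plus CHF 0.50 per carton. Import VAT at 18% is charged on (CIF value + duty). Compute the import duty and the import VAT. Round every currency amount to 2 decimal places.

Ad valorem component: 120541.35 × 21% = 25313.68
Specific component: 21293 × 0.50 = 10646.50
Import duty = 25313.68 + 10646.50 = 35960.18
VAT base = CIF + duty = 120541.35 + 35960.18 = 156501.53
Import VAT = 156501.53 × 18% = 28170.28

Import duty: CHF 35960.18; import VAT: CHF 28170.28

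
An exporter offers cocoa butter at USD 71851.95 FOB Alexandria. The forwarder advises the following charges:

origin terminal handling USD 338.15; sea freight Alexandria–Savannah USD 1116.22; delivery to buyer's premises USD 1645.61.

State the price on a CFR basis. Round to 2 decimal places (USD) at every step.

Not relevant to the conversion: origin terminal — on the seller under both FOB and CFR; already in the FOB price and stays in the CFR price. delivery — on the buyer under both terms; not part of either seller's price.
From FOB to CFR, the seller additionally bears: freight.
CFR price = 71851.95 + 1116.22 = 72968.17

CFR price: USD 72968.17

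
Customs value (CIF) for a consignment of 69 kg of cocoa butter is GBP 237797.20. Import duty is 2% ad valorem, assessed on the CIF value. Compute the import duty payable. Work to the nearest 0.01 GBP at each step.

Import duty = 237797.20 × 2% = 4755.94

Import duty: GBP 4755.94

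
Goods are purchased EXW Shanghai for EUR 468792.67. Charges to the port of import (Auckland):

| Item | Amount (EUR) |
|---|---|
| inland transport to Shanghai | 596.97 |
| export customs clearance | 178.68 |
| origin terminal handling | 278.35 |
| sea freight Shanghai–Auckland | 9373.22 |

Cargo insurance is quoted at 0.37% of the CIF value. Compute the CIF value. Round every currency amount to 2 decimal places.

CIF value: EUR 480999.59

Let C be the CIF value. C = EXW price + pre-shipment costs + freight + 0.37% × C
C − 0.37% × C = 468792.67 + 596.97 + 178.68 + 278.35 + 9373.22
0.9963 × C = 479219.89
C = 479219.89 / 0.9963 = 480999.59
Insurance premium = 0.37% × 480999.59 = 1779.70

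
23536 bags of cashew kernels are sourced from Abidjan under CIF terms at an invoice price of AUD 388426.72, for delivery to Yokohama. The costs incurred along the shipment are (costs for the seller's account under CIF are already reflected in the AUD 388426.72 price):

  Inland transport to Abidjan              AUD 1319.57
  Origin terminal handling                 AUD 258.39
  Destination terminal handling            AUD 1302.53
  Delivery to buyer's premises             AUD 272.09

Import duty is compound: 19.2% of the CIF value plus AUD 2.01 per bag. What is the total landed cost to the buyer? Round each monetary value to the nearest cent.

CIF: the seller pays costs through ocean freight and marine insurance to the destination port.
Already in the invoice (seller's account under CIF): inland to port, origin terminal — exclude.
The CIF price already equals the CIF value: 388426.72
Ad valorem component: 388426.72 × 19.2% = 74577.93
Specific component: 23536 × 2.01 = 47307.36
Import duty = 74577.93 + 47307.36 = 121885.29
Buyer bears: destination terminal 1302.53 + delivery 272.09 + duty 121885.29 = 123459.91
Landed cost = invoice 388426.72 + 123459.91 = 511886.63

Total landed cost: AUD 511886.63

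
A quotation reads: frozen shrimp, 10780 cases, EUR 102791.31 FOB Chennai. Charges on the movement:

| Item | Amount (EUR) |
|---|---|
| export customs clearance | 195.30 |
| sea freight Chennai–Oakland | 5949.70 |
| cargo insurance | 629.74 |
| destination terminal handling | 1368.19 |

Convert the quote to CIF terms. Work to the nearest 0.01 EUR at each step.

CIF price: EUR 109370.75

Not relevant to the conversion: export clearance — on the seller under both FOB and CIF; already in the FOB price and stays in the CIF price. destination terminal — on the buyer under both terms; not part of either seller's price.
From FOB to CIF, the seller additionally bears: freight, insurance.
CIF price = 102791.31 + 5949.70 + 629.74 = 109370.75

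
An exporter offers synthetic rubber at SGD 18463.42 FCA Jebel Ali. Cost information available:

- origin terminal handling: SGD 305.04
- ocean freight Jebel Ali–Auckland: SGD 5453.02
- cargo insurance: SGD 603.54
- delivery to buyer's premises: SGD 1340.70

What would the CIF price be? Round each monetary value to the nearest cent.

CIF price: SGD 24825.02

Not relevant to the conversion: delivery — on the buyer under both terms; not part of either seller's price.
From FCA to CIF, the seller additionally bears: origin terminal, freight, insurance.
CIF price = 18463.42 + 305.04 + 5453.02 + 603.54 = 24825.02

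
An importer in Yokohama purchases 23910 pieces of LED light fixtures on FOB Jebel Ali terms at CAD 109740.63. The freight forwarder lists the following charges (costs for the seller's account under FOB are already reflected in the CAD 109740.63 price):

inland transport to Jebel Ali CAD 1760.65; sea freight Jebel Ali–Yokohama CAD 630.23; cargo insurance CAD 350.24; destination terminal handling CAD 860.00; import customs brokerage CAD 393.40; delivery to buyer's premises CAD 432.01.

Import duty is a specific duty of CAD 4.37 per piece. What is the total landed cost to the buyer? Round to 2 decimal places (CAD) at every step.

Total landed cost: CAD 216893.21

FOB: the seller bears costs until goods are on board at the origin port; the buyer bears freight, insurance and all costs thereafter.
Already in the invoice (seller's account under FOB): inland to port — exclude.
CIF value = FOB price + freight + insurance = 109740.63 + 630.23 + 350.24 = 110721.10
Import duty = 23910 × 4.37 = 104486.70
Buyer bears: freight 630.23 + insurance 350.24 + destination terminal 860.00 + brokerage 393.40 + delivery 432.01 + duty 104486.70 = 107152.58
Landed cost = invoice 109740.63 + 107152.58 = 216893.21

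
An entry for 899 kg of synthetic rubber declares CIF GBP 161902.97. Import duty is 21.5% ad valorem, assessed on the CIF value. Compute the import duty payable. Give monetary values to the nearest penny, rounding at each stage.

Import duty = 161902.97 × 21.5% = 34809.14

Import duty: GBP 34809.14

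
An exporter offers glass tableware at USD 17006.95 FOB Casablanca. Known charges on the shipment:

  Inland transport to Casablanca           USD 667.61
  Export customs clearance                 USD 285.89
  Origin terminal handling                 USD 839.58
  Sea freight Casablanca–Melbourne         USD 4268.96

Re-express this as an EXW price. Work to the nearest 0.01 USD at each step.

EXW price: USD 15213.87

Not relevant to the conversion: freight — on the buyer under both terms; not part of either seller's price.
From FOB to EXW, the seller no longer bears: inland to port, export clearance, origin terminal.
EXW price = 17006.95 − 667.61 − 285.89 − 839.58 = 15213.87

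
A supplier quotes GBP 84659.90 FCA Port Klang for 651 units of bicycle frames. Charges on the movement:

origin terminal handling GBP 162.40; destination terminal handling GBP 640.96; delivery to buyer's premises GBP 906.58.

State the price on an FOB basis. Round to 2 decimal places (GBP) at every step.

Not relevant to the conversion: delivery, destination terminal — on the buyer under both terms; not part of either seller's price.
From FCA to FOB, the seller additionally bears: origin terminal.
FOB price = 84659.90 + 162.40 = 84822.30

FOB price: GBP 84822.30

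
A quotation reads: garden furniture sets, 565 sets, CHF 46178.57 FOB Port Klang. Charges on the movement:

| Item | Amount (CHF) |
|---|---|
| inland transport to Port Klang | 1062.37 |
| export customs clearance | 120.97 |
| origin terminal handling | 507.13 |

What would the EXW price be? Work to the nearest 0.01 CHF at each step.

EXW price: CHF 44488.10

From FOB to EXW, the seller no longer bears: inland to port, export clearance, origin terminal.
EXW price = 46178.57 − 1062.37 − 120.97 − 507.13 = 44488.10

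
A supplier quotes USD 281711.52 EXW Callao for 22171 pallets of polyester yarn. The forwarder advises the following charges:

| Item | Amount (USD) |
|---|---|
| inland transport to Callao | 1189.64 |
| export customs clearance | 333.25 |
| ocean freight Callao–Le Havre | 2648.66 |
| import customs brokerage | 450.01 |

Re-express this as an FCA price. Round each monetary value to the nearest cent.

Not relevant to the conversion: freight, brokerage — on the buyer under both terms; not part of either seller's price.
From EXW to FCA, the seller additionally bears: inland to port, export clearance.
FCA price = 281711.52 + 1189.64 + 333.25 = 283234.41

FCA price: USD 283234.41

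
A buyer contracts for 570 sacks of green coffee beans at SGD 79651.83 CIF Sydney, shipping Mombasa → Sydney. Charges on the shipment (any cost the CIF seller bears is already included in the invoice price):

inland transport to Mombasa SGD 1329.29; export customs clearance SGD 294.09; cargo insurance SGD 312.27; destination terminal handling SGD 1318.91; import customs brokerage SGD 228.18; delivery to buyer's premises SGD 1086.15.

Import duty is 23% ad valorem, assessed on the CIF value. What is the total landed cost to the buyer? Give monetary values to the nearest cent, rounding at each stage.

Total landed cost: SGD 100604.99

CIF: the seller pays costs through ocean freight and marine insurance to the destination port.
Already in the invoice (seller's account under CIF): inland to port, export clearance, insurance — exclude.
The CIF price already equals the CIF value: 79651.83
Import duty = 79651.83 × 23% = 18319.92
Buyer bears: destination terminal 1318.91 + brokerage 228.18 + delivery 1086.15 + duty 18319.92 = 20953.16
Landed cost = invoice 79651.83 + 20953.16 = 100604.99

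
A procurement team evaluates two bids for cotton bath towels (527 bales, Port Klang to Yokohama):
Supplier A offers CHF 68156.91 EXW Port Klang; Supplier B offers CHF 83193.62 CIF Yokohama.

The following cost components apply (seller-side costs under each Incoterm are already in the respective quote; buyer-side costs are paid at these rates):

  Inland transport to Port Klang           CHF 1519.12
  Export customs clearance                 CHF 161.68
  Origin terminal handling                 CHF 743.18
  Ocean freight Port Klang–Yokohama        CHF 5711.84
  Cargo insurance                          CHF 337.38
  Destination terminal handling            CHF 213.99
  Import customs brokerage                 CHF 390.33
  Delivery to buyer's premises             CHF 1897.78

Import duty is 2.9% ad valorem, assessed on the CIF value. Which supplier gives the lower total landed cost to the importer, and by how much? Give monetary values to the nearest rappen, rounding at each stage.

Supplier A is cheaper by CHF 6753.85

Supplier A (EXW):
CIF value = EXW price + inland to port + export clearance + origin terminal + freight + insurance = 68156.91 + 1519.12 + 161.68 + 743.18 + 5711.84 + 337.38 = 76630.11
Import duty = 76630.11 × 2.9% = 2222.27
Buyer bears (A): 1519.12 + 161.68 + 743.18 + 5711.84 + 337.38 + 213.99 + 390.33 + 1897.78 = 10975.30
Landed cost (A) = invoice 68156.91 + 10975.30 + duty 2222.27 = 81354.48
Supplier B (CIF):
The CIF price already equals the CIF value: 83193.62
Import duty = 83193.62 × 2.9% = 2412.61
Buyer bears (B): 213.99 + 390.33 + 1897.78 = 2502.10
Landed cost (B) = invoice 83193.62 + 2502.10 + duty 2412.61 = 88108.33
Difference = |81354.48 − 88108.33| = 6753.85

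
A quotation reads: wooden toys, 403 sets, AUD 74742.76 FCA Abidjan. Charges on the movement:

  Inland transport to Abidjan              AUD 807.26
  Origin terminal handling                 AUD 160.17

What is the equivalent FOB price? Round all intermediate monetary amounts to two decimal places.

FOB price: AUD 74902.93

Not relevant to the conversion: inland to port — on the seller under both FCA and FOB; already in the FCA price and stays in the FOB price.
From FCA to FOB, the seller additionally bears: origin terminal.
FOB price = 74742.76 + 160.17 = 74902.93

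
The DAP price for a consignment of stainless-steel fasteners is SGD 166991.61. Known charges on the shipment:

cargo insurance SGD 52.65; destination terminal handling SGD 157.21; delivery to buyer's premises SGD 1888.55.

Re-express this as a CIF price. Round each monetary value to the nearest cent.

Not relevant to the conversion: insurance — on the seller under both DAP and CIF; already in the DAP price and stays in the CIF price.
From DAP to CIF, the seller no longer bears: destination terminal, delivery.
CIF price = 166991.61 − 157.21 − 1888.55 = 164945.85

CIF price: SGD 164945.85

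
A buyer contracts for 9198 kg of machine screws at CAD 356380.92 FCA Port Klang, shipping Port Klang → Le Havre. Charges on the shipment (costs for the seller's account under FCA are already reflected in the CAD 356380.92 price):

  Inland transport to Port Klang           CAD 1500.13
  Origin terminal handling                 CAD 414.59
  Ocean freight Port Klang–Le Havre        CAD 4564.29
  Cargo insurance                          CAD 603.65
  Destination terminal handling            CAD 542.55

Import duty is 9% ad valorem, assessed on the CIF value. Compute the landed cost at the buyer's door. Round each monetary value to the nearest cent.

FCA: the seller delivers export-cleared goods to the carrier; the buyer bears costs from that point.
Already in the invoice (seller's account under FCA): inland to port — exclude.
CIF value = FCA price + origin terminal + freight + insurance = 356380.92 + 414.59 + 4564.29 + 603.65 = 361963.45
Import duty = 361963.45 × 9% = 32576.71
Buyer bears: origin terminal 414.59 + freight 4564.29 + insurance 603.65 + destination terminal 542.55 + duty 32576.71 = 38701.79
Landed cost = invoice 356380.92 + 38701.79 = 395082.71

Total landed cost: CAD 395082.71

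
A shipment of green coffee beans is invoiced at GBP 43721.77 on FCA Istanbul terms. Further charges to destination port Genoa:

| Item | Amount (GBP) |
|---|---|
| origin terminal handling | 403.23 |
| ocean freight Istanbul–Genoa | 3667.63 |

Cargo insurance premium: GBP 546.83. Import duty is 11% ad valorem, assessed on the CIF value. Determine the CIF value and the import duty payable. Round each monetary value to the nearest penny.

CIF = FCA price + pre-shipment costs + freight + insurance
CIF = 43721.77 + 403.23 + 3667.63 + 546.83 = 48339.46
Import duty = 48339.46 × 11% = 5317.34

CIF value: GBP 48339.46; import duty: GBP 5317.34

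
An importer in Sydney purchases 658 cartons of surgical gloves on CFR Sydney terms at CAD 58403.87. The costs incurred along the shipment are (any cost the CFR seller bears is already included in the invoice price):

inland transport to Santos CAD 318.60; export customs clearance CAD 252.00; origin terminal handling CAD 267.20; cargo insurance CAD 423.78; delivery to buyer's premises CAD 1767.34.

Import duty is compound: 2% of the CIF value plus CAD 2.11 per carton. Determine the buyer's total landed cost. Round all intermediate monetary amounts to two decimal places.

Total landed cost: CAD 63159.92

CFR: the seller pays costs through ocean freight to the destination port, but not insurance.
Already in the invoice (seller's account under CFR): inland to port, export clearance, origin terminal — exclude.
CIF value = CFR price + insurance = 58403.87 + 423.78 = 58827.65
Ad valorem component: 58827.65 × 2% = 1176.55
Specific component: 658 × 2.11 = 1388.38
Import duty = 1176.55 + 1388.38 = 2564.93
Buyer bears: insurance 423.78 + delivery 1767.34 + duty 2564.93 = 4756.05
Landed cost = invoice 58403.87 + 4756.05 = 63159.92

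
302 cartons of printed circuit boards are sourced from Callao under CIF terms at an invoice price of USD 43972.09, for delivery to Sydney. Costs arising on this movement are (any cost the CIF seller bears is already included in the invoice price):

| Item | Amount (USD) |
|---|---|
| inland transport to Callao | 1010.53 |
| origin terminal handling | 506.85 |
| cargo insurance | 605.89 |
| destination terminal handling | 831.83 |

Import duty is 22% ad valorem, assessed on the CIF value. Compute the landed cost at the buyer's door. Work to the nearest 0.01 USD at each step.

CIF: the seller pays costs through ocean freight and marine insurance to the destination port.
Already in the invoice (seller's account under CIF): inland to port, origin terminal, insurance — exclude.
The CIF price already equals the CIF value: 43972.09
Import duty = 43972.09 × 22% = 9673.86
Buyer bears: destination terminal 831.83 + duty 9673.86 = 10505.69
Landed cost = invoice 43972.09 + 10505.69 = 54477.78

Total landed cost: USD 54477.78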